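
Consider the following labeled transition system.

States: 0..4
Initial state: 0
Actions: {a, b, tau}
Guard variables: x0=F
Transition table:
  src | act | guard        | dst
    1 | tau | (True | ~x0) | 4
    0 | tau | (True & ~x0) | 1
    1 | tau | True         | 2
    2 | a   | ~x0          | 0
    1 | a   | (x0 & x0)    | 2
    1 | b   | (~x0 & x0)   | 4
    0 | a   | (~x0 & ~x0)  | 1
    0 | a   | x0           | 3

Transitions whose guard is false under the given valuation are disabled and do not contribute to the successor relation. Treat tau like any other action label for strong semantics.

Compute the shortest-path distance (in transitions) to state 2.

BFS to 2:
  Layer 0: {0}
  Layer 1: {1}
  Layer 2: {2,4}
2 enters at depth 2; path a·tau

Answer: 2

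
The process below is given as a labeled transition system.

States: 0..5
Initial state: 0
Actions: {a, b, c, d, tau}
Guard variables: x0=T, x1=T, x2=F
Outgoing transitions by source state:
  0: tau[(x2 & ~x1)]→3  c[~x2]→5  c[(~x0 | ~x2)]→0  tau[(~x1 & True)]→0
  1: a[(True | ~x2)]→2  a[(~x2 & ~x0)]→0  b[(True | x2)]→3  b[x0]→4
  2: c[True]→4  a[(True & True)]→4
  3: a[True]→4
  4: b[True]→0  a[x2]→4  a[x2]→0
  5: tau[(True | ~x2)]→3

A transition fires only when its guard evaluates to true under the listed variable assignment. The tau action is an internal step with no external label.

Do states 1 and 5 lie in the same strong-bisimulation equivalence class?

Answer: NOT BISIMILAR

Trace:
Refine partition for ~:
  P[0] = {{0,1,2,3,4,5}}
  P[1] = {{0},{1},{2},{3},{4},{5}}
stable after 2 split(s): 6 block(s)
class of 1: {1}; class of 5: {5}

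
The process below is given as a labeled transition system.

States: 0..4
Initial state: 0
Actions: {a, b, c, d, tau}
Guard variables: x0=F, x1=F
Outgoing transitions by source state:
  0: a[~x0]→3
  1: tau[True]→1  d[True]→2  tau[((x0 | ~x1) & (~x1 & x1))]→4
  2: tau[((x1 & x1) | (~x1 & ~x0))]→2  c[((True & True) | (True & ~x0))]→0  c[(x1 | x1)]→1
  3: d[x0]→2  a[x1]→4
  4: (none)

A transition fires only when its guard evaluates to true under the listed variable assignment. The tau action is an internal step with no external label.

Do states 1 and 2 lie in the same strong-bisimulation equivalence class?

Compute ~ classes (split until stable):
  π0 = {{0,1,2,3,4}}
  π1 = {{0},{1},{2},{3,4}}
Fixed point at round 2; 4 class(es).
1∈{1}, 2∈{2}

Answer: NOT BISIMILAR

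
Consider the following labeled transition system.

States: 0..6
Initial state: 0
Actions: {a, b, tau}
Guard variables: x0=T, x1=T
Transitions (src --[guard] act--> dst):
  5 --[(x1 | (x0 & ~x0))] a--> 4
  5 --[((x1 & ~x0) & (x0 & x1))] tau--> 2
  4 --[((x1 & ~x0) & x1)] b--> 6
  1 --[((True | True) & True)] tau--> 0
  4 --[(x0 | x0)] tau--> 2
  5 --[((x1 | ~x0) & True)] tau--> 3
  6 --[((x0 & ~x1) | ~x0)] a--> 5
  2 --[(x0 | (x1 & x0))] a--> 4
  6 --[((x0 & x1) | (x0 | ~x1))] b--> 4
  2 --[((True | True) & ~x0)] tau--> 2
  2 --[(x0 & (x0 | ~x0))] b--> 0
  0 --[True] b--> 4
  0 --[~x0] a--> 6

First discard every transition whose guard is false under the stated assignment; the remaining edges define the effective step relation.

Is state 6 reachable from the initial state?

Answer: UNREACHABLE

Trace:
8 transition(s) survive guard evaluation.
depth 0: {0}
depth 1: {4}  cumulative {0,4}
depth 2: {2}  cumulative {0,2,4}
Reach set: {0,2,4}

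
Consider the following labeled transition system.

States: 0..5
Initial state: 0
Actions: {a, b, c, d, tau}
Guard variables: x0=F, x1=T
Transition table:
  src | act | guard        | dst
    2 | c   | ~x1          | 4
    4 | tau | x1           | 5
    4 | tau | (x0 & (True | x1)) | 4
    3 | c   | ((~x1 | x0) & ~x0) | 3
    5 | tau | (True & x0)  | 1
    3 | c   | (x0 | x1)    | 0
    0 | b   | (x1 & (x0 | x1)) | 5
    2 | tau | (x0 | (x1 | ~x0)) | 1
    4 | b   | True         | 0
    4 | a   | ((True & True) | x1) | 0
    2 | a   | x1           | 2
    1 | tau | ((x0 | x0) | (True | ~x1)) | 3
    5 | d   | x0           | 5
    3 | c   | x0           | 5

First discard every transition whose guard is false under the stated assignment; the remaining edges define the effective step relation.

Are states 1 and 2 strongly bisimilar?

Refine partition for ~:
  round 0: {{0,1,2,3,4,5}}
  round 1: {{0},{1},{2},{3},{4},{5}}
6 equivalence class(es) (converged in 2)
1∈{1}, 2∈{2}

Answer: NOT BISIMILAR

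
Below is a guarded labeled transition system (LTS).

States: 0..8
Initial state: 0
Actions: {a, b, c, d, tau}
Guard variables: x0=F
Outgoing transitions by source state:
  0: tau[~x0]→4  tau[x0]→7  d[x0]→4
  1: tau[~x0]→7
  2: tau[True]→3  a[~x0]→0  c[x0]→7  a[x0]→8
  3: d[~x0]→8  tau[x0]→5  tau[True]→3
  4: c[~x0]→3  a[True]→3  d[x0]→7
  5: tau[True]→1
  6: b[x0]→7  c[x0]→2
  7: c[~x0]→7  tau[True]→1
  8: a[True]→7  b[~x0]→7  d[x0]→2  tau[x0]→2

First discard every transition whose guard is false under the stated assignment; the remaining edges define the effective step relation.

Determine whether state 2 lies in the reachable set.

Guard filter leaves 13 enabled edge(s).
Layer 0: {0}
Layer 1: {4}  cumulative {0,4}
Layer 2: {3}  cumulative {0,3,4}
Layer 3: {8}  cumulative {0,3,4,8}
Layer 4: {7}  cumulative {0,3,4,7,8}
Layer 5: {1}  cumulative {0,1,3,4,7,8}
Reach set: {0,1,3,4,7,8}

Answer: UNREACHABLE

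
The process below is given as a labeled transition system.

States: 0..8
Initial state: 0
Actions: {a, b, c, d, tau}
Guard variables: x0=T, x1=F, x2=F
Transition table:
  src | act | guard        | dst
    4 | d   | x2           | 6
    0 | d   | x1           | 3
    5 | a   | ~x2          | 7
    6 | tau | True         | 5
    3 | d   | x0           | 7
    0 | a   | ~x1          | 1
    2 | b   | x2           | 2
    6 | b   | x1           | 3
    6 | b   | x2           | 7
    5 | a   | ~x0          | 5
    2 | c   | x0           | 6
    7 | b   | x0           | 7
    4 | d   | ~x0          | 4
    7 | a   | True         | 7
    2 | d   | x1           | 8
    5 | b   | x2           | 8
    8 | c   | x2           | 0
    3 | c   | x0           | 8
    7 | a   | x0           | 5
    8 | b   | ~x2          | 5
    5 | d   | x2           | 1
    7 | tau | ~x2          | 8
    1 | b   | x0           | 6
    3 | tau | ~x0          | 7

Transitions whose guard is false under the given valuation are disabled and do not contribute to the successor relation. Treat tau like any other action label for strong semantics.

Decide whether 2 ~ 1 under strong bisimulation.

Bisimulation quotient by refinement:
  P[0] = {{0,1,2,3,4,5,6,7,8}}
  P[1] = {{0,5},{1,8},{2},{3},{4},{6},{7}}
  P[2] = {{0},{1},{2},{3},{4},{5},{6},{7},{8}}
Fixed point at round 3; 9 class(es).
class of 2: {2}; class of 1: {1}

Answer: NOT BISIMILAR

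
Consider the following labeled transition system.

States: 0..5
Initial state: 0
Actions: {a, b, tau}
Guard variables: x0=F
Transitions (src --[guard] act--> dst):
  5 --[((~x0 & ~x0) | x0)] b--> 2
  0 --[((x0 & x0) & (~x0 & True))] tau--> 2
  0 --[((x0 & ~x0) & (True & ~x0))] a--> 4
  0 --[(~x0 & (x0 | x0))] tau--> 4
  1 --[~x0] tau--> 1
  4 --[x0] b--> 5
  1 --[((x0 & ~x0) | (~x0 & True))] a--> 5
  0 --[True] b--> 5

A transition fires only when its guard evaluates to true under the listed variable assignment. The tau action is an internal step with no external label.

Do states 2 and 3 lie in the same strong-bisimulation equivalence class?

Answer: BISIMILAR

Working:
Compute ~ classes (split until stable):
  P[0] = {{0,1,2,3,4,5}}
  P[1] = {{0,5},{1},{2,3,4}}
  P[2] = {{0},{1},{2,3,4},{5}}
stable after 3 split(s): 4 block(s)
2∈{2,3,4}, 3∈{2,3,4}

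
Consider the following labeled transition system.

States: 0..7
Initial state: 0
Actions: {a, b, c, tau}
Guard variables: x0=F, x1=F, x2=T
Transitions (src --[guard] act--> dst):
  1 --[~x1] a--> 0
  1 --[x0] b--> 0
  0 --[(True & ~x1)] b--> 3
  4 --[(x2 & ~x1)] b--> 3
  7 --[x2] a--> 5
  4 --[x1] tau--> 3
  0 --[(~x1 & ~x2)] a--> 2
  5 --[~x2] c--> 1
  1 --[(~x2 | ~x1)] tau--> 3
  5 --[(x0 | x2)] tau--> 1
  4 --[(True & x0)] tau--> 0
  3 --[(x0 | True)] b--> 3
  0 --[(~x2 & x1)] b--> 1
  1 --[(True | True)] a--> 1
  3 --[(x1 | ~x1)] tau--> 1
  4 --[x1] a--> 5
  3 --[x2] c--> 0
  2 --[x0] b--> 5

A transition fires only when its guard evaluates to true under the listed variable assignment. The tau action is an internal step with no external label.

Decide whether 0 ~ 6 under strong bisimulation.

Refine partition for ~:
  P[0] = {{0,1,2,3,4,5,6,7}}
  P[1] = {{0,4},{1},{2,6},{3},{5},{7}}
Fixed point at round 2; 6 class(es).
[0]={0,4}  [6]={2,6}

Answer: NOT BISIMILAR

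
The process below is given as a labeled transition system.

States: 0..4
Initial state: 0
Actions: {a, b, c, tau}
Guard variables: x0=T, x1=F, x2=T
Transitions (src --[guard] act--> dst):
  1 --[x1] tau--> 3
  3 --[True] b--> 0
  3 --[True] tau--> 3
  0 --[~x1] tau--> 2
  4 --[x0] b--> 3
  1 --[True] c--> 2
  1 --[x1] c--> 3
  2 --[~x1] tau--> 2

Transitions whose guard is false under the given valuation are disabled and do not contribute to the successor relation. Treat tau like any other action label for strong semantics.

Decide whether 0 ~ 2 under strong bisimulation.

Answer: BISIMILAR

Working:
Refine partition for ~:
  round 0: {{0,1,2,3,4}}
  round 1: {{0,2},{1},{3},{4}}
stable after 2 split(s): 4 block(s)
0∈{0,2}, 2∈{0,2}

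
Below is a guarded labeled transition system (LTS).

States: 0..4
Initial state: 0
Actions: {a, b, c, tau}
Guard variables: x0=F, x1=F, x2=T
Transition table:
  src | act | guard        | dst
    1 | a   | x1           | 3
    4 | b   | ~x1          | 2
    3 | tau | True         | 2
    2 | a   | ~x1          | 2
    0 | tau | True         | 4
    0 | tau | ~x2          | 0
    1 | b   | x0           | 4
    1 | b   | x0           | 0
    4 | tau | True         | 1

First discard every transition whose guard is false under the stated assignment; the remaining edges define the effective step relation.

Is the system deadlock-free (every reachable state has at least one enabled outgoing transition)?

Answer: DEADLOCK at state 1

Working:
R = {0,1,2,4}
  0: tau→4  [1 exit(s)]
  1: ∅  [STUCK]
  2: a→2  [1 exit(s)]
  4: b→2  tau→1  [2 exit(s)]
witness 1: tau·tau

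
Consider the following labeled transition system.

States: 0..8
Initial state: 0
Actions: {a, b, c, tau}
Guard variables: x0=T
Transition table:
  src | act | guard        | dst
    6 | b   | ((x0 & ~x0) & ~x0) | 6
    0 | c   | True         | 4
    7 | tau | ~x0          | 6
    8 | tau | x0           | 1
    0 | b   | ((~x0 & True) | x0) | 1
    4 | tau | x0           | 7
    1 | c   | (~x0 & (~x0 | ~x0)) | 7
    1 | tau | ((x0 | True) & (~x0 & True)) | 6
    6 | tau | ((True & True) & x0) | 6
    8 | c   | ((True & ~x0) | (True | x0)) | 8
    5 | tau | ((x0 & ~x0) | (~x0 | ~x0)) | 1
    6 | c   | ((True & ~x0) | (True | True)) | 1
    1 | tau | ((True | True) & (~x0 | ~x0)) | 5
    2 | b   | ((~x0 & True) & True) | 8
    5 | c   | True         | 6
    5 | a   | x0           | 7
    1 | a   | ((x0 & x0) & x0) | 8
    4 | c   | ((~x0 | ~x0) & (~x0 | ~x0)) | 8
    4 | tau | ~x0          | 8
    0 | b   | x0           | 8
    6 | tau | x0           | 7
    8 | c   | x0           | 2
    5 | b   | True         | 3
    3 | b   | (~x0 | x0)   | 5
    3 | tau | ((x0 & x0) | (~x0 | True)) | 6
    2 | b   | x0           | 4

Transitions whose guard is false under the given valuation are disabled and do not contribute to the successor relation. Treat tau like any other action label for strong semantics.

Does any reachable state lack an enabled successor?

Answer: DEADLOCK at state 7

Working:
R = {0,1,2,4,7,8}
  0: b→1  b→8  c→4  [deg 3]
  1: a→8  [deg 1]
  2: b→4  [deg 1]
  4: tau→7  [deg 1]
  7: ∅  [no exit]
  8: c→2  c→8  tau→1  [deg 3]
Path to 7: c·tau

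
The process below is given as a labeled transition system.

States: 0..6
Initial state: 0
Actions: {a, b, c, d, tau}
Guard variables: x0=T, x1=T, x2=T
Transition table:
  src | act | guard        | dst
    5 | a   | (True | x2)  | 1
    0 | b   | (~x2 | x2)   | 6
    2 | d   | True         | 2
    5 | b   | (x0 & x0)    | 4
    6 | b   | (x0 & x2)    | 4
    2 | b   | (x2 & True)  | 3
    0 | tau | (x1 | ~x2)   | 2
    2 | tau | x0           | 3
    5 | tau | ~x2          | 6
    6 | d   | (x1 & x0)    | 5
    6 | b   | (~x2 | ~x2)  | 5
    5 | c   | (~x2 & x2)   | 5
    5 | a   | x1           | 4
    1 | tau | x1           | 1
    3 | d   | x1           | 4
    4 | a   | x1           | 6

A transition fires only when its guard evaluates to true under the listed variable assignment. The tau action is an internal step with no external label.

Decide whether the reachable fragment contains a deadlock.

Answer: DEADLOCK-FREE

Trace:
R = {0,1,2,3,4,5,6}
  0: b→6  tau→2  [deg 2]
  1: tau→1  [deg 1]
  2: b→3  d→2  tau→3  [deg 3]
  3: d→4  [deg 1]
  4: a→6  [deg 1]
  5: a→1  a→4  b→4  [deg 3]
  6: b→4  d→5  [deg 2]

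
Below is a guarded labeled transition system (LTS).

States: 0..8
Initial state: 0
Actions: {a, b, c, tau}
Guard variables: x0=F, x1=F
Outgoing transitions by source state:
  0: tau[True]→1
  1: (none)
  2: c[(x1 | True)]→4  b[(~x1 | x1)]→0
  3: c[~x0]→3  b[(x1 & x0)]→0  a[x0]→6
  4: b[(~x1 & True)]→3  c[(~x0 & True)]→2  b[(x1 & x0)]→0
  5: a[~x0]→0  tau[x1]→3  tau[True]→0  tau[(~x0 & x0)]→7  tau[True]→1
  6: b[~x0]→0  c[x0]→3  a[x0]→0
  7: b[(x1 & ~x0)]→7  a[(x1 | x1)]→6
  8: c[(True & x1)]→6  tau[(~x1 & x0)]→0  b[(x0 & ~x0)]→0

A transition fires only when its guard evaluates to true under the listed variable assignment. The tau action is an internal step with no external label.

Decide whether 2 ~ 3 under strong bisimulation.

Answer: NOT BISIMILAR

Trace:
Compute ~ classes (split until stable):
  round 0: {{0,1,2,3,4,5,6,7,8}}
  round 1: {{0},{1,7,8},{2,4},{3},{5},{6}}
  round 2: {{0},{1,7,8},{2},{3},{4},{5},{6}}
Fixed point at round 3; 7 class(es).
[2]={2}  [3]={3}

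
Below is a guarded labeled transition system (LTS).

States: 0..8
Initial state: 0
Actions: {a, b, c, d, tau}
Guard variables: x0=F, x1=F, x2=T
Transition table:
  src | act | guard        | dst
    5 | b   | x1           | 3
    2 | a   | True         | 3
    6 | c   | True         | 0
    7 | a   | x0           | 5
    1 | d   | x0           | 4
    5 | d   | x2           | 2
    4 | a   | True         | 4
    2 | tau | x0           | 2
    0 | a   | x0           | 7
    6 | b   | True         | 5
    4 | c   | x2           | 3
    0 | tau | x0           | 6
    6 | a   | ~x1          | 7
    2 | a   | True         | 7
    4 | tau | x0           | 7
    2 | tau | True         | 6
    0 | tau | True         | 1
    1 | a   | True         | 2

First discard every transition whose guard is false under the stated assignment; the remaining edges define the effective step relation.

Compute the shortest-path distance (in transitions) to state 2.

BFS to 2:
  depth 0: {0}
  depth 1: {1}
  depth 2: {2}
2 enters at depth 2; path tau·a

Answer: 2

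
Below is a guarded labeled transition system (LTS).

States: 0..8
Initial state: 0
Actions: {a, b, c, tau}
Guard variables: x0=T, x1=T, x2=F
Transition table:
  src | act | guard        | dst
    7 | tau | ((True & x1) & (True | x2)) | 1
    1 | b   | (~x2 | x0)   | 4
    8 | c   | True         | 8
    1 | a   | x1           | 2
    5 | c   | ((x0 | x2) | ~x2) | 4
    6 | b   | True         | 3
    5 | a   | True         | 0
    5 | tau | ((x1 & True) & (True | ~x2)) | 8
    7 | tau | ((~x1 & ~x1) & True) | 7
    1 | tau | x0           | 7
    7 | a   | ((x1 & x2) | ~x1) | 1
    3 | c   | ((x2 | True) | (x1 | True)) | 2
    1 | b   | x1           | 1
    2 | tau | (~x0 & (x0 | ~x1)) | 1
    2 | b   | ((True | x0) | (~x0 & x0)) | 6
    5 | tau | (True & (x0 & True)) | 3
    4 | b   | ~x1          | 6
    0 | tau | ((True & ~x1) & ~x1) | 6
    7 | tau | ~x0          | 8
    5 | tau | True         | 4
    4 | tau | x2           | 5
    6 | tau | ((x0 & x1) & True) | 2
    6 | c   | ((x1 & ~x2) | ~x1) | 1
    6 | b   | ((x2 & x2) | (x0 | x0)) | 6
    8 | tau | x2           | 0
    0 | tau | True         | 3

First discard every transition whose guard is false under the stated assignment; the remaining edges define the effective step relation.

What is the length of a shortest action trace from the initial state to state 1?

BFS to 1:
  depth 0: {0}
  depth 1: {3}
  depth 2: {2}
  depth 3: {6}
  depth 4: {1}
depth(1)=4, e.g. tau·c·b·c

Answer: 4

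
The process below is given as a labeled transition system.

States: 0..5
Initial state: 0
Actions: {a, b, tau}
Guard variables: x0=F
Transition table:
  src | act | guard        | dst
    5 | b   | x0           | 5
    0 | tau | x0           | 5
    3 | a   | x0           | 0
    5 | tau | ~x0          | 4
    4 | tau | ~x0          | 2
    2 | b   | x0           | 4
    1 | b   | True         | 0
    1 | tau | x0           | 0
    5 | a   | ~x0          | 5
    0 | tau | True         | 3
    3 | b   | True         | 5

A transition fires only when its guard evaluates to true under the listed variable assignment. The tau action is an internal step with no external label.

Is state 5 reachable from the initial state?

Answer: REACHABLE

Analysis:
After dropping false guards: 6 live edges.
Layer 0: {0}
Layer 1: {3}  now seen {0,3}
Layer 2: {5}  now seen {0,3,5}
Layer 3: {4}  now seen {0,3,4,5}
Layer 4: {2}  now seen {0,2,3,4,5}
Reach set: {0,2,3,4,5}
trace reaching 5: tau·b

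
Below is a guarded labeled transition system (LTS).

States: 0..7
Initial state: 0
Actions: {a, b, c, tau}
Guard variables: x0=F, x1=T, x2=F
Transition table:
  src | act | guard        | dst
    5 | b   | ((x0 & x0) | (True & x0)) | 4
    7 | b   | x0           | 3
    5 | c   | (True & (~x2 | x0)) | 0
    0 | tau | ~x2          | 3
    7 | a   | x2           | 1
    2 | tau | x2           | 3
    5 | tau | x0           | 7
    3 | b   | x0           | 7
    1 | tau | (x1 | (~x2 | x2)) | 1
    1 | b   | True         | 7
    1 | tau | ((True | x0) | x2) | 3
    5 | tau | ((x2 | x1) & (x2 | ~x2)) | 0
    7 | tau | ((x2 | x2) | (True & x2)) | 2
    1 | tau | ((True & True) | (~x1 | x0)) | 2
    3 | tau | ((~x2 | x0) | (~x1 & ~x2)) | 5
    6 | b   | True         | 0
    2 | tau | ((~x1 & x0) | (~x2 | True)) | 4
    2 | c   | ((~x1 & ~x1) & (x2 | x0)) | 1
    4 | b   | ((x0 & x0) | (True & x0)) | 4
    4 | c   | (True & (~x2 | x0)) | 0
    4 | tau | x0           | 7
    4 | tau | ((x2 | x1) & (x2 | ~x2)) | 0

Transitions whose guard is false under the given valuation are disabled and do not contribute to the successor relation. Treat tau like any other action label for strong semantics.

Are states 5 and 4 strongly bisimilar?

Answer: BISIMILAR

Trace:
Refine partition for ~:
  π0 = {{0,1,2,3,4,5,6,7}}
  π1 = {{0,2,3},{1},{4,5},{6},{7}}
  π2 = {{0},{1},{2,3},{4,5},{6},{7}}
Fixed point at round 3; 6 class(es).
[5]={4,5}  [4]={4,5}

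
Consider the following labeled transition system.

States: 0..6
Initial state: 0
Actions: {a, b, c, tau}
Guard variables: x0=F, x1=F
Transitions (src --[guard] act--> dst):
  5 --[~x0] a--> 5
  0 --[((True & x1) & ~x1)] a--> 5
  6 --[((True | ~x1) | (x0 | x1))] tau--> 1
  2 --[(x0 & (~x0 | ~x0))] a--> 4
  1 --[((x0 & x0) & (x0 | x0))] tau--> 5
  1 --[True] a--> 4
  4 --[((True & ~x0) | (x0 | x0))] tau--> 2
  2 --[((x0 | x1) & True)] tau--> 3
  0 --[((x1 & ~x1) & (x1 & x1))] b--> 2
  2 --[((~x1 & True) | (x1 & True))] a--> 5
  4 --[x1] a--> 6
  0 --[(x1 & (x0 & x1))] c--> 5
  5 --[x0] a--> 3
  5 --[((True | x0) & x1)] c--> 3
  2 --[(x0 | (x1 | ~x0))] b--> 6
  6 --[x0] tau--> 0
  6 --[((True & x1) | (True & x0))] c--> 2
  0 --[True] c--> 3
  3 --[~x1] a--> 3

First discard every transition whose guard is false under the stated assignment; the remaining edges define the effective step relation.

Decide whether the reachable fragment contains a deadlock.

Reach set: {0,3}
  0: c→3  [1 out]
  3: a→3  [1 out]

Answer: DEADLOCK-FREE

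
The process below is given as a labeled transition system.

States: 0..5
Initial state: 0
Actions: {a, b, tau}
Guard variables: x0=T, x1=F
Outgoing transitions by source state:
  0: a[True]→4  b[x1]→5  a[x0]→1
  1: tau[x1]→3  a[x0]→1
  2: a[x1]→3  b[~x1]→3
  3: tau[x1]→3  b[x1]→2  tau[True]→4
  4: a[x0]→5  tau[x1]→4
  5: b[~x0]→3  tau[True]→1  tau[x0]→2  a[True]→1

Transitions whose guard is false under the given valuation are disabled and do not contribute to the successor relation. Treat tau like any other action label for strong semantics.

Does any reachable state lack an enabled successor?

Reach set: {0,1,2,3,4,5}
  0: a→1  a→4  [deg 2]
  1: a→1  [deg 1]
  2: b→3  [deg 1]
  3: tau→4  [deg 1]
  4: a→5  [deg 1]
  5: a→1  tau→1  tau→2  [deg 3]

Answer: DEADLOCK-FREE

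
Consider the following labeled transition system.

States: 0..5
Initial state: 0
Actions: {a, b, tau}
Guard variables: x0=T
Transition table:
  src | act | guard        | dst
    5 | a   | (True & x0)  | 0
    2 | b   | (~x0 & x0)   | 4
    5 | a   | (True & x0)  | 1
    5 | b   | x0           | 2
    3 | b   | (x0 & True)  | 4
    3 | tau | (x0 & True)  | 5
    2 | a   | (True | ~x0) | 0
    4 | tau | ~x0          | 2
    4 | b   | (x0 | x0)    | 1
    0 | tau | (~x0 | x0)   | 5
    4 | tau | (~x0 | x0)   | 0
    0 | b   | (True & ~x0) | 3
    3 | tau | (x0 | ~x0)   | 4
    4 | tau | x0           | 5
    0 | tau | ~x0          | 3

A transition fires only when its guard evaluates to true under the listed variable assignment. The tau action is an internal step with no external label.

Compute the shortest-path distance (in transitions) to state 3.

Answer: UNREACHABLE

Analysis:
BFS to 3:
  depth 0: {0}
  depth 1: {5}
  depth 2: {1,2}
3 never appears.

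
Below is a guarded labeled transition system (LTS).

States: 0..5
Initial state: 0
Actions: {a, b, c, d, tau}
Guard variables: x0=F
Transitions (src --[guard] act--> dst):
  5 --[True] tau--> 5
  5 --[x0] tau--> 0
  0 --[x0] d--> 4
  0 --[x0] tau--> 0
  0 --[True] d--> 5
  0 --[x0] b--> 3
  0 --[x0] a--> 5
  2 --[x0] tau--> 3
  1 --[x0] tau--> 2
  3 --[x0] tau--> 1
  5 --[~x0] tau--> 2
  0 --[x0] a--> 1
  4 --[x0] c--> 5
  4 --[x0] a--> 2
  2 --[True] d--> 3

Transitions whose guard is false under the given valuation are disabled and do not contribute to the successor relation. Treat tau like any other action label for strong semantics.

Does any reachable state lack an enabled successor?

Reach set: {0,2,3,5}
  0: d→5  [1 exit(s)]
  2: d→3  [1 exit(s)]
  3: ∅  [STUCK]
  5: tau→2  tau→5  [2 exit(s)]
Path to 3: d·tau·d

Answer: DEADLOCK at state 3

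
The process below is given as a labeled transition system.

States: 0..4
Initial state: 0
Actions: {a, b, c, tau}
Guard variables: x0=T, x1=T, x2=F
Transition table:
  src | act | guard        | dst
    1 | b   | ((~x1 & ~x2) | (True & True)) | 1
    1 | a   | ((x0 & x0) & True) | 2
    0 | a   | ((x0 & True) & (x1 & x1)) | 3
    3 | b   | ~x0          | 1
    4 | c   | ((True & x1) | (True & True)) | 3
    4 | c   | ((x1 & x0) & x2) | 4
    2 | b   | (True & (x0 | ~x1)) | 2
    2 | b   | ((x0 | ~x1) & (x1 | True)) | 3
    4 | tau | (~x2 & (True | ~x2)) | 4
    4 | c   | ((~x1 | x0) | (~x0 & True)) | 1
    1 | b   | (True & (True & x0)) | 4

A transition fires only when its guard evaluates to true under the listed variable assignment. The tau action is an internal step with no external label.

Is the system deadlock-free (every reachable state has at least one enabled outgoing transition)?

R = {0,3}
  0: a→3  [deg 1]
  3: ∅  [deadlock]
Path to 3: a

Answer: DEADLOCK at state 3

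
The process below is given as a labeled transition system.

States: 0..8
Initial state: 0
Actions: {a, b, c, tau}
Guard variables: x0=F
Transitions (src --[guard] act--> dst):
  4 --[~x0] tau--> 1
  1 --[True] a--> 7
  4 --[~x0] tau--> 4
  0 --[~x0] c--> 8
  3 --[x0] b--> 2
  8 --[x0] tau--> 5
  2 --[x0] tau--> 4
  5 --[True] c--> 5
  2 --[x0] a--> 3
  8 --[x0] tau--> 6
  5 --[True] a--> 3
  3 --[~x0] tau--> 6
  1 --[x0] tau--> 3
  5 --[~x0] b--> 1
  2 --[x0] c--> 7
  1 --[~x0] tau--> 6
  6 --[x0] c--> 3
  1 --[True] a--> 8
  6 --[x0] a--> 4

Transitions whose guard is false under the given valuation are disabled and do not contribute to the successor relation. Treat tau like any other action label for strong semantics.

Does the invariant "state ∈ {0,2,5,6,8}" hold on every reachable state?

Answer: INVARIANT HOLDS

Trace:
Safe = {0,2,5,6,8}
R = {0,8}
  0: ok
  8: ok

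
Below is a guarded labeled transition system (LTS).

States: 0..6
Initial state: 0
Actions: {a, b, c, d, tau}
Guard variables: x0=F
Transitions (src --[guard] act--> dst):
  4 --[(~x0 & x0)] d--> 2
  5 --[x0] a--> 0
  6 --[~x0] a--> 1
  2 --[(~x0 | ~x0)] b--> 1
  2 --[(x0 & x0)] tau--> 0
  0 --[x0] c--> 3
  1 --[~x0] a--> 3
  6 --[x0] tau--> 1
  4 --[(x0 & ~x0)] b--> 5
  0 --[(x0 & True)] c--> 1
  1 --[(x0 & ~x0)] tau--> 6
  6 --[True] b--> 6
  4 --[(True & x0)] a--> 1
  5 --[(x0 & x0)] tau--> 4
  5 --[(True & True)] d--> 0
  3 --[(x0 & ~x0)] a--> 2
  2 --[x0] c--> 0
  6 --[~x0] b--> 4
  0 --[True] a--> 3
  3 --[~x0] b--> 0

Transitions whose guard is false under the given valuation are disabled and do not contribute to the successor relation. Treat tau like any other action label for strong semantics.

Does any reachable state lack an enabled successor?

Answer: DEADLOCK-FREE

Trace:
R = {0,3}
  0: a→3  [1 out]
  3: b→0  [1 out]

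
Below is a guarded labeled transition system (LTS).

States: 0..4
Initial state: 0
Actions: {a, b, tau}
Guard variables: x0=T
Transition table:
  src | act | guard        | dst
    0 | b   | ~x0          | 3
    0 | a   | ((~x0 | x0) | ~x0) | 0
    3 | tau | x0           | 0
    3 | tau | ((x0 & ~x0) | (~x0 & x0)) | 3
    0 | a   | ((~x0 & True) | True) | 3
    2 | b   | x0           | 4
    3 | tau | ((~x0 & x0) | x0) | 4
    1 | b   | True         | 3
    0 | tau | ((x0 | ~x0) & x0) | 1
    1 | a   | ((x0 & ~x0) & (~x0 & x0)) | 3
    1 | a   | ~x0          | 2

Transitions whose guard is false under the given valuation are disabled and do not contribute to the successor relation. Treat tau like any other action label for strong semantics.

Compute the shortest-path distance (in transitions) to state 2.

Answer: UNREACHABLE

Trace:
Breadth-first toward 2:
  depth 0: {0}
  depth 1: {1,3}
  depth 2: {4}
2 never appears.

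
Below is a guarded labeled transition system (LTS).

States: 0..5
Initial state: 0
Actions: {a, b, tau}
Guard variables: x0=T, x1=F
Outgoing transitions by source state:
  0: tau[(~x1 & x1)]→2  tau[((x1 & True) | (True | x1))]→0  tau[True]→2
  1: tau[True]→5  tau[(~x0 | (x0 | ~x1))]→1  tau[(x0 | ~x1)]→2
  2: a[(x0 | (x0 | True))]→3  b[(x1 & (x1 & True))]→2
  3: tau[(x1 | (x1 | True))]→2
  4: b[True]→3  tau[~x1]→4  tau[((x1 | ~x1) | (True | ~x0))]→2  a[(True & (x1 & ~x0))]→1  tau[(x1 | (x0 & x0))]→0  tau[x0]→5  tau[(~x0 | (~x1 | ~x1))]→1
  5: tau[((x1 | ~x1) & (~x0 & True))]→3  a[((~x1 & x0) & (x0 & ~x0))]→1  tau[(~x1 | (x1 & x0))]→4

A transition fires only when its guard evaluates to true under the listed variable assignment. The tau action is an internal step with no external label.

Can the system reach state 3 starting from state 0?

Guard filter leaves 14 enabled edge(s).
Layer 0: {0}
Layer 1: {2}  total {0,2}
Layer 2: {3}  total {0,2,3}
Reach set: {0,2,3}
Path to 3: tau·a

Answer: REACHABLE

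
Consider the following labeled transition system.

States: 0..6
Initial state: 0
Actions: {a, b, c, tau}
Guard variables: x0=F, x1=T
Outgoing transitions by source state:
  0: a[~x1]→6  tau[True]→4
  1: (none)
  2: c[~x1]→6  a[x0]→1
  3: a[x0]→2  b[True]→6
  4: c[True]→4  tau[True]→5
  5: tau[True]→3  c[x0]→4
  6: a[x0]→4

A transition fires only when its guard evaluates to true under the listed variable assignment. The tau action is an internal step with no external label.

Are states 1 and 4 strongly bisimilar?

Compute ~ classes (split until stable):
  π0 = {{0,1,2,3,4,5,6}}
  π1 = {{0,5},{1,2,6},{3},{4}}
  π2 = {{0},{1,2,6},{3},{4},{5}}
stable after 3 split(s): 5 block(s)
1∈{1,2,6}, 4∈{4}

Answer: NOT BISIMILAR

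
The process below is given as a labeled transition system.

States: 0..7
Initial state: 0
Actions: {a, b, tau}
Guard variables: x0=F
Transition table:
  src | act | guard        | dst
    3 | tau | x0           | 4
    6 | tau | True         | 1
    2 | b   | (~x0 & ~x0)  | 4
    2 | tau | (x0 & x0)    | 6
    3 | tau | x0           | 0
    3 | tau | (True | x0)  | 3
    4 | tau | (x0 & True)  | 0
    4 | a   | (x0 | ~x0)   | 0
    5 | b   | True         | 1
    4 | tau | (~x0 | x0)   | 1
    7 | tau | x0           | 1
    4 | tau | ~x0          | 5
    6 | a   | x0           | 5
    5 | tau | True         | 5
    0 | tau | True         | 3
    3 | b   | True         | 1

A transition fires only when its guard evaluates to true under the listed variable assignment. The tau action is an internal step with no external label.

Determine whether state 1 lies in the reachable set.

Guard filter leaves 10 enabled edge(s).
L0 = {0}
L1 = {3}  cumulative {0,3}
L2 = {1}  cumulative {0,1,3}
Reachable = {0,1,3}
trace reaching 1: tau·b

Answer: REACHABLE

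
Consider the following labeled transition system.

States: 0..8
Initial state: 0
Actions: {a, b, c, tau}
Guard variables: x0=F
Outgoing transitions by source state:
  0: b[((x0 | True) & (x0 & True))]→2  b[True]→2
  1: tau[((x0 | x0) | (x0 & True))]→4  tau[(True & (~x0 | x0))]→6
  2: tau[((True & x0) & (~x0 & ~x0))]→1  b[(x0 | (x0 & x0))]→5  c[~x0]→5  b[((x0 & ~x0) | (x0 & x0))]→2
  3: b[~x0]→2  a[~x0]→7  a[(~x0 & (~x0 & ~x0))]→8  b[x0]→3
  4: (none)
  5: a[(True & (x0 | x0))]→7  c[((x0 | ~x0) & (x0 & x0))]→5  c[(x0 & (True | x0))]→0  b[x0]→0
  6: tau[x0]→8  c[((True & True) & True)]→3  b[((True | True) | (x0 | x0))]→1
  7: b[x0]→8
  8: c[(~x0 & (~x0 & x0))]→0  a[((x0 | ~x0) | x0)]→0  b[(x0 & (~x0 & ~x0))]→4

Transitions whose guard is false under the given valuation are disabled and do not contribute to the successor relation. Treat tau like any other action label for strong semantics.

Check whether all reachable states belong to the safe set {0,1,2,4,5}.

Answer: INVARIANT HOLDS

Analysis:
Allowed set {0,1,2,4,5}
Reach set: {0,2,5}
  0: safe
  2: safe
  5: safe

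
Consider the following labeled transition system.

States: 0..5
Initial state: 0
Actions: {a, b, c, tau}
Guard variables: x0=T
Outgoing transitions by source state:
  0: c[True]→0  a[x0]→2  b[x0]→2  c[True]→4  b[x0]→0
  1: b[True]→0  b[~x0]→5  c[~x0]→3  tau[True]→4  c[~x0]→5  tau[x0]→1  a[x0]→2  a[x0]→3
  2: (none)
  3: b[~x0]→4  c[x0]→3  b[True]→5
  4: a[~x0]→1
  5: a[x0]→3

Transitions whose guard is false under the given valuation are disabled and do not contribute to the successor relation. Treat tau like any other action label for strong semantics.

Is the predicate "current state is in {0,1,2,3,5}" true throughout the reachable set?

Answer: INVARIANT VIOLATED at state 4

Working:
Inv-set: {0,1,2,3,5}
Reach set: {0,2,4}
  0: ok
  2: ok
  4: outside
counterexample path to 4: c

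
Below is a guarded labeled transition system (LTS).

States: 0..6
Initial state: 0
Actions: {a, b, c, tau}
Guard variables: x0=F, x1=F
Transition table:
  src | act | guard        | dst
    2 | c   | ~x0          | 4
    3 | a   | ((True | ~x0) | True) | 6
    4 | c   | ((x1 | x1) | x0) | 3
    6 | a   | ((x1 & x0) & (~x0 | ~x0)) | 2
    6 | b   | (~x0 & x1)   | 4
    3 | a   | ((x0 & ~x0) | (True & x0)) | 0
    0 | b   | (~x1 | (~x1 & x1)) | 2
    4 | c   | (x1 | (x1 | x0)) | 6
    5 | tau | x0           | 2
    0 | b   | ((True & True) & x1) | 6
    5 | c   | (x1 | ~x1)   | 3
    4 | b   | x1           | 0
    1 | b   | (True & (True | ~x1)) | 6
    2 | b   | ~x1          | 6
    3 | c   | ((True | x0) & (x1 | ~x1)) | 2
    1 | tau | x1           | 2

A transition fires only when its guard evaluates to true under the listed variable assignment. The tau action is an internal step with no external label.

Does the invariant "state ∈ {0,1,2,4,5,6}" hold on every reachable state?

Safe = {0,1,2,4,5,6}
Reachable = {0,2,4,6}
  0: safe
  2: safe
  4: safe
  6: safe

Answer: INVARIANT HOLDS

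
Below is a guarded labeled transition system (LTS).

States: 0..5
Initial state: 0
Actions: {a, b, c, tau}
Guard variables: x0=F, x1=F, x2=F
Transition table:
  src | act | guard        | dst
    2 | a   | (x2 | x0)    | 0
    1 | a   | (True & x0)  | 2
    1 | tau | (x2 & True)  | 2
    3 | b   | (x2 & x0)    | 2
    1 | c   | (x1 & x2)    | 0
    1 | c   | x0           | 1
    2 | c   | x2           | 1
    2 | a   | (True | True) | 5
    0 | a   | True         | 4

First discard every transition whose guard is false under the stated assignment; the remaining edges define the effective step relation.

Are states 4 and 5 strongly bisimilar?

Bisimulation quotient by refinement:
  π0 = {{0,1,2,3,4,5}}
  π1 = {{0,2},{1,3,4,5}}
Fixed point at round 2; 2 class(es).
class of 4: {1,3,4,5}; class of 5: {1,3,4,5}

Answer: BISIMILAR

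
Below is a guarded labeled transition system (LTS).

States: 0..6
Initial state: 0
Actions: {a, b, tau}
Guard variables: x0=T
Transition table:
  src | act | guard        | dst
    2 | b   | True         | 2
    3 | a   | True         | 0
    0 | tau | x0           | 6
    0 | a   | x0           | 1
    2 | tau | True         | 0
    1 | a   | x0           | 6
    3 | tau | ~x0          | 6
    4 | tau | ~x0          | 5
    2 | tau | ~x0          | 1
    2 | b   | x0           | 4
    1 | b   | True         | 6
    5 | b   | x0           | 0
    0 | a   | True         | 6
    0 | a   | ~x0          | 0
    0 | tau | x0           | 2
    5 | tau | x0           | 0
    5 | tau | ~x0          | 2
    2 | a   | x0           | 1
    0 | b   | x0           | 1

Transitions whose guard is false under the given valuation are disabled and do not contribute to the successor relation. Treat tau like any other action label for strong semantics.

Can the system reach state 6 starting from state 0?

Answer: REACHABLE

Working:
14 transition(s) survive guard evaluation.
L0 = {0}
L1 = {1,2,6}  now seen {0,1,2,6}
L2 = {4}  now seen {0,1,2,4,6}
R = {0,1,2,4,6}
Path to 6: tau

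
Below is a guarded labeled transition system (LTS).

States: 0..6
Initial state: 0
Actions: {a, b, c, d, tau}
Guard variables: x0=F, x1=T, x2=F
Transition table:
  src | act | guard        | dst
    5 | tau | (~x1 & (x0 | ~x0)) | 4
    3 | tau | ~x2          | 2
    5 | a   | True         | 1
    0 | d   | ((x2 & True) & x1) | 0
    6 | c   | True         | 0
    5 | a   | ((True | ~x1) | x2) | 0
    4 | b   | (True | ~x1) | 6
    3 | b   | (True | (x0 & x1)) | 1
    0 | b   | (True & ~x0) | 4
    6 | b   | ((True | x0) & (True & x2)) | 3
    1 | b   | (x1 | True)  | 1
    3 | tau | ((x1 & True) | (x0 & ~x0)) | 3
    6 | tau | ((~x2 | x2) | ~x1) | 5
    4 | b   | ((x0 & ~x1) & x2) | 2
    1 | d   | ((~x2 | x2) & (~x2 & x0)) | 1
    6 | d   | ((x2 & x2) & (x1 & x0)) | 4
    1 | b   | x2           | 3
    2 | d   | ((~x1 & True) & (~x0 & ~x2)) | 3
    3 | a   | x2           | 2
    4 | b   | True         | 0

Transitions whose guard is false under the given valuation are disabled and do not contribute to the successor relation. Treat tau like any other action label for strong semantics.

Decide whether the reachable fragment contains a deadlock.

Answer: DEADLOCK-FREE

Working:
Reach set: {0,1,4,5,6}
  0: b→4  [1 exit(s)]
  1: b→1  [1 exit(s)]
  4: b→0  b→6  [2 exit(s)]
  5: a→0  a→1  [2 exit(s)]
  6: c→0  tau→5  [2 exit(s)]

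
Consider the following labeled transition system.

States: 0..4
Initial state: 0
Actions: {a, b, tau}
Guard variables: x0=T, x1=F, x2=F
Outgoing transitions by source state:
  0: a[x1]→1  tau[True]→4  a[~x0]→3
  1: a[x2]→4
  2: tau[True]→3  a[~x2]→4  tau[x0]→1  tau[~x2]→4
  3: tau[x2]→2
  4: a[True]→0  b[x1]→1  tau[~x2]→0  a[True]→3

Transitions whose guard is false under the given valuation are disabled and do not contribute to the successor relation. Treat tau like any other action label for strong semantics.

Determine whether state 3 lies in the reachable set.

Answer: REACHABLE

Working:
8 transition(s) survive guard evaluation.
L0 = {0}
L1 = {4}  total {0,4}
L2 = {3}  total {0,3,4}
R = {0,3,4}
trace reaching 3: tau·a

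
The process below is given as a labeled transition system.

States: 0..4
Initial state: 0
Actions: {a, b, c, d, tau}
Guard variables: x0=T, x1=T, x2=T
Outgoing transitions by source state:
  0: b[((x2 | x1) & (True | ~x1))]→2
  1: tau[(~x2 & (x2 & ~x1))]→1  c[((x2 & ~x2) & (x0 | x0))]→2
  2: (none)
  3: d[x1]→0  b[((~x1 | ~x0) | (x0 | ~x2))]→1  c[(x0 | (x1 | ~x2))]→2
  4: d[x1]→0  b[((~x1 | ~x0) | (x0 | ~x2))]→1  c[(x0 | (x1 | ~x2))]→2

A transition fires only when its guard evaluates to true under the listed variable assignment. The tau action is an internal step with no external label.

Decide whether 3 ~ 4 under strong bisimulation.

Compute ~ classes (split until stable):
  P[0] = {{0,1,2,3,4}}
  P[1] = {{0},{1,2},{3,4}}
stable after 2 split(s): 3 block(s)
3∈{3,4}, 4∈{3,4}

Answer: BISIMILAR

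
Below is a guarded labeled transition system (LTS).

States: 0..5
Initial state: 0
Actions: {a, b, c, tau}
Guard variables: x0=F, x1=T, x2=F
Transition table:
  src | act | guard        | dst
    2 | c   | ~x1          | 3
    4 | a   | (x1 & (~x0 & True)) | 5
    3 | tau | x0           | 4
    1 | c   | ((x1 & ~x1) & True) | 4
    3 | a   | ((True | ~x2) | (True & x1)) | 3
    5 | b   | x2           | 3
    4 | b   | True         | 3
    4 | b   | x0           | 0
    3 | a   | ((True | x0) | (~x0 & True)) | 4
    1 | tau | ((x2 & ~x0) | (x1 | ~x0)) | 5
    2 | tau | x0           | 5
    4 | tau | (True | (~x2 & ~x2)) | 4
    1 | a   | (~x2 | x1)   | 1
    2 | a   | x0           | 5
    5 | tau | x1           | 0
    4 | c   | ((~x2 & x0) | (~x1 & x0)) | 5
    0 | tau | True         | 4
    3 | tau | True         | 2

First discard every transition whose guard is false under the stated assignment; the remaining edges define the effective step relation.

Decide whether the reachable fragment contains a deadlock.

R = {0,2,3,4,5}
  0: tau→4  [1 out]
  2: ∅  [deadlock]
  3: a→3  a→4  tau→2  [3 out]
  4: a→5  b→3  tau→4  [3 out]
  5: tau→0  [1 out]
trace reaching 2: tau·b·tau

Answer: DEADLOCK at state 2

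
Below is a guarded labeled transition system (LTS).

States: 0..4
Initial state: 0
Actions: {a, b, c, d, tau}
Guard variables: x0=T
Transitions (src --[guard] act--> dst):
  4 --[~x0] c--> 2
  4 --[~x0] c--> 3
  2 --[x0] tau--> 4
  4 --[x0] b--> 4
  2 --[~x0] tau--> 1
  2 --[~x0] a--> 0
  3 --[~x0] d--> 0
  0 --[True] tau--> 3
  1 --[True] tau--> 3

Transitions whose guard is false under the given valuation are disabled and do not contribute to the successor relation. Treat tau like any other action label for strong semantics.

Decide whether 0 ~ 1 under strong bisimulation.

Answer: BISIMILAR

Analysis:
Compute ~ classes (split until stable):
  π0 = {{0,1,2,3,4}}
  π1 = {{0,1,2},{3},{4}}
  π2 = {{0,1},{2},{3},{4}}
stable after 3 split(s): 4 block(s)
class of 0: {0,1}; class of 1: {0,1}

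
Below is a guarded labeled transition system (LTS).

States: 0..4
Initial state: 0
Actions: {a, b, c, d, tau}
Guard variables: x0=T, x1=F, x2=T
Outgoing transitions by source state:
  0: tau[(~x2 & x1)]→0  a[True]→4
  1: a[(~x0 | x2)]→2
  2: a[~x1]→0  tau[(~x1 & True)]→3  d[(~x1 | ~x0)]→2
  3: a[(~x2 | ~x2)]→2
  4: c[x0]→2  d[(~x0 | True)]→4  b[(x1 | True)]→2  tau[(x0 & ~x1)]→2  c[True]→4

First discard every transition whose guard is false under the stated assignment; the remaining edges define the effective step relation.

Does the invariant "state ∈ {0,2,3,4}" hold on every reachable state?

Inv-set: {0,2,3,4}
Reachable = {0,2,3,4}
  0: ✓
  2: ✓
  3: ✓
  4: ✓

Answer: INVARIANT HOLDS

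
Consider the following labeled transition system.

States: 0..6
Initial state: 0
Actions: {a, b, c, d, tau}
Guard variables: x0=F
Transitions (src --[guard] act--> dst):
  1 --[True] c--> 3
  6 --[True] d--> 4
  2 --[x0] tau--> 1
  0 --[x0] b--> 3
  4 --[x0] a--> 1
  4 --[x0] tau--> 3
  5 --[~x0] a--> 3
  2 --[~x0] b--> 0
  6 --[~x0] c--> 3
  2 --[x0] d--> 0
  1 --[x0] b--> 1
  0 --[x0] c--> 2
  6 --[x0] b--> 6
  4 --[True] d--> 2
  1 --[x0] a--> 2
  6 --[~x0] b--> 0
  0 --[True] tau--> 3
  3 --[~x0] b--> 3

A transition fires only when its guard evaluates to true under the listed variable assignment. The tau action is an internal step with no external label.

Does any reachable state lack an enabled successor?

Answer: DEADLOCK-FREE

Trace:
Reachable = {0,3}
  0: tau→3  [1 out]
  3: b→3  [1 out]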